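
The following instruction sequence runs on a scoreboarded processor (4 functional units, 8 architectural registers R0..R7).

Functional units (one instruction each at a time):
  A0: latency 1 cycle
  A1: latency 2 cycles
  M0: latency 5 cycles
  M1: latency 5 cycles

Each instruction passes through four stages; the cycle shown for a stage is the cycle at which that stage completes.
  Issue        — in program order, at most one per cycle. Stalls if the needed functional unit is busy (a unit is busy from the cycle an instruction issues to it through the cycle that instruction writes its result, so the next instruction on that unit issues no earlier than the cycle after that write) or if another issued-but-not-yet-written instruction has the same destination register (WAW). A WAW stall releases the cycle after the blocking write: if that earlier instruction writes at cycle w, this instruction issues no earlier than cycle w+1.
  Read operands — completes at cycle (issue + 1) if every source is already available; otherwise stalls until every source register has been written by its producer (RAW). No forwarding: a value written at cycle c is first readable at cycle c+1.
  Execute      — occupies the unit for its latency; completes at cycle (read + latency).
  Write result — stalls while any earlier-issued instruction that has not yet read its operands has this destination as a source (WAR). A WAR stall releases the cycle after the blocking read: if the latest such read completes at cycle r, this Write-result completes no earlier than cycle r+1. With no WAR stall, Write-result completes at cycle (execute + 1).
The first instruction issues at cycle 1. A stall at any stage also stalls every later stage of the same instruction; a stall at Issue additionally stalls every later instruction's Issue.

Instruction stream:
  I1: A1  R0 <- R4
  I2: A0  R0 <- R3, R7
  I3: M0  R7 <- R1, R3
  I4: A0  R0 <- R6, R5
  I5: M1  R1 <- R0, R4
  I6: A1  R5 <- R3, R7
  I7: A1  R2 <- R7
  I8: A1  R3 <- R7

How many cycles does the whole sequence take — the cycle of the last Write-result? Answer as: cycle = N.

cycle = 28

1) issue 1, read 2, done 4, write 5
2) issue 6, read 7, done 8, write 9  <WAW R0: wait I1 write@5>
3) issue 7, read 8, done 13, write 14
4) issue 10, read 11, done 12, write 13  <struct: A0 busy until I2 writes@9>
5) issue 11, read 14, done 19, write 20  <RAW R0: wait I4 write@13>
6) issue 12, read 15, done 17, write 18  <RAW R7: wait I3 write@14>
7) issue 19, read 20, done 22, write 23  <struct: A1 busy until I6 writes@18>
8) issue 24, read 25, done 27, write 28  <struct: A1 busy until I7 writes@23>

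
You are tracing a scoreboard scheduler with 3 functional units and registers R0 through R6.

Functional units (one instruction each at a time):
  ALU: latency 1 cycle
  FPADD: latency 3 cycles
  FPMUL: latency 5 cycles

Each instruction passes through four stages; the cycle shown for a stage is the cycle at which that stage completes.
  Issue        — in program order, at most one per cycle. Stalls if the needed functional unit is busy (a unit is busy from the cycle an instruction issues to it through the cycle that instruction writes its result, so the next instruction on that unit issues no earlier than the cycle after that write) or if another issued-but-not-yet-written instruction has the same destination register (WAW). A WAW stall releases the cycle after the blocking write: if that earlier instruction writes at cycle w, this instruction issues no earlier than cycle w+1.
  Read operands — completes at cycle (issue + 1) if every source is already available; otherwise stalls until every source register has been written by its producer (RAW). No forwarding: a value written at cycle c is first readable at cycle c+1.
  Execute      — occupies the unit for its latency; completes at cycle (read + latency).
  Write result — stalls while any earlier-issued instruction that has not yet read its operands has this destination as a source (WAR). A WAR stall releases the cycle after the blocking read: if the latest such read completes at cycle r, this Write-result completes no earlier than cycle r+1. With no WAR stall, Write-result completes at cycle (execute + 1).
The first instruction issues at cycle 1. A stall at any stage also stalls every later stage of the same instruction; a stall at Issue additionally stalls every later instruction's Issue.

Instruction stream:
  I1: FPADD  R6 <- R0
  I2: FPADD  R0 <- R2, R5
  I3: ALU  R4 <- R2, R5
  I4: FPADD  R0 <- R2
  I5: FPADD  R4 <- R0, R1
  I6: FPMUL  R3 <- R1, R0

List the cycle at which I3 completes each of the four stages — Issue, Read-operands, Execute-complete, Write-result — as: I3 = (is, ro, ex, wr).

I3 = (8, 9, 10, 11)

I1: IS=1 RO=2 EX=5 WR=6
I2: IS=7 RO=8 EX=11 WR=12  [struct: FPADD busy until I1 writes@6]
I3: IS=8 RO=9 EX=10 WR=11
I4: IS=13 RO=14 EX=17 WR=18  [struct: FPADD busy until I2 writes@12]
I5: IS=19 RO=20 EX=23 WR=24  [struct: FPADD busy until I4 writes@18]
I6: IS=20 RO=21 EX=26 WR=27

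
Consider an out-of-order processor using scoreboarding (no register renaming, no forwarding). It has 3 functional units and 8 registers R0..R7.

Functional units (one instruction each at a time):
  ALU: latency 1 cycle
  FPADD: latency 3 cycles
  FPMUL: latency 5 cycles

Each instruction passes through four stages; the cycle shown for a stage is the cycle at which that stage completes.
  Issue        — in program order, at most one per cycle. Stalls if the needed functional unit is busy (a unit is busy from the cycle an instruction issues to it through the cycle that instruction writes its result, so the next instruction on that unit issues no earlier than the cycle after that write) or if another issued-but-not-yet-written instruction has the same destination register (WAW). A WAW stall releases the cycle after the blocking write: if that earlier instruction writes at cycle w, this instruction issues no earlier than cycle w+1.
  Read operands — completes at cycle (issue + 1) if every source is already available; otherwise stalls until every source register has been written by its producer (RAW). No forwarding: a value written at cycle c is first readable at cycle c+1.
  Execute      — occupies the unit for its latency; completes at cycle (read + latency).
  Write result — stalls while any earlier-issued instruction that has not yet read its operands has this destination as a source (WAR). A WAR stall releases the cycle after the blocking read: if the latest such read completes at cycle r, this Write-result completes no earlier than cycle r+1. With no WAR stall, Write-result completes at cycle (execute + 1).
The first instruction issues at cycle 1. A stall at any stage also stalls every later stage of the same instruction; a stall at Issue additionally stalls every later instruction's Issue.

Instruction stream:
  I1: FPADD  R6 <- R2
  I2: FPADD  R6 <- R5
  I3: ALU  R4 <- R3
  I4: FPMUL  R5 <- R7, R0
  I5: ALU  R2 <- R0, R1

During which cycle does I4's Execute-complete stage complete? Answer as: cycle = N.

cycle = 15

I1  is:1  ro:2  ex:5  wr:6
I2  is:7  ro:8  ex:11  wr:12  — struct: FPADD busy until I1 writes@6
I3  is:8  ro:9  ex:10  wr:11
I4  is:9  ro:10  ex:15  wr:16
I5  is:12  ro:13  ex:14  wr:15  — struct: ALU busy until I3 writes@11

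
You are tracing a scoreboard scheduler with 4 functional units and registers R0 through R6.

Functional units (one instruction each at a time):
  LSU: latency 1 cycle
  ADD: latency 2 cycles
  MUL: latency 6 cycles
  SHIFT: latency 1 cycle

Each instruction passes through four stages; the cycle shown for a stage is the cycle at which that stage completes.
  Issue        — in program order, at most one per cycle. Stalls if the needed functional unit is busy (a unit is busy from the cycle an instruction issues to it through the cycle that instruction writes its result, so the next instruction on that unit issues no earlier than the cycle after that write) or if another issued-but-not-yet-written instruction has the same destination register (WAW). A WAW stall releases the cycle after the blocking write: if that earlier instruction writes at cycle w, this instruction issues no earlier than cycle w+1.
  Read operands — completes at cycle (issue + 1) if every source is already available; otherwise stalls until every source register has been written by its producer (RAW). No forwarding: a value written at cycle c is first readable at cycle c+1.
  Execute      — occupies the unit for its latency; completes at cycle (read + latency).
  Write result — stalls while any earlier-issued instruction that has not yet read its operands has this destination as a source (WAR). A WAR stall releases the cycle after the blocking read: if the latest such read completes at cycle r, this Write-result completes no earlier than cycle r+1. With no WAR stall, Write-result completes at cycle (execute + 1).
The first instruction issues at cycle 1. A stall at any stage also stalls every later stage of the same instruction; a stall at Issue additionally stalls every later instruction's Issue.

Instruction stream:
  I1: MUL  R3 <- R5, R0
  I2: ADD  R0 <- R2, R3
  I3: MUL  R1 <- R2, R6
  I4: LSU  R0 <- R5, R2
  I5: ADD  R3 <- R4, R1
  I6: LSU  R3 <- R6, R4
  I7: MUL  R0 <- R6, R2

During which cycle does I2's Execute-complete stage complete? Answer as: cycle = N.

cycle = 12

cycle 1: I1 dispatched to MUL
cycle 2: I1 operands ready | I2 dispatched to ADD
cycle 8: I1 complete
cycle 9: R3←I1
cycle 10: I2 operands ready | I3 dispatched to MUL
cycle 11: I3 operands ready
cycle 12: I2 complete
cycle 13: R0←I2
cycle 14: I4 dispatched to LSU
cycle 15: I4 operands ready | I5 dispatched to ADD
cycle 16: I4 complete
cycle 17: I3 complete | R0←I4
cycle 18: R1←I3
cycle 19: I5 operands ready
cycle 21: I5 complete
cycle 22: R3←I5
cycle 23: I6 dispatched to LSU
cycle 24: I6 operands ready | I7 dispatched to MUL
cycle 25: I6 complete | I7 operands ready
cycle 26: R3←I6
cycle 31: I7 complete
cycle 32: R0←I7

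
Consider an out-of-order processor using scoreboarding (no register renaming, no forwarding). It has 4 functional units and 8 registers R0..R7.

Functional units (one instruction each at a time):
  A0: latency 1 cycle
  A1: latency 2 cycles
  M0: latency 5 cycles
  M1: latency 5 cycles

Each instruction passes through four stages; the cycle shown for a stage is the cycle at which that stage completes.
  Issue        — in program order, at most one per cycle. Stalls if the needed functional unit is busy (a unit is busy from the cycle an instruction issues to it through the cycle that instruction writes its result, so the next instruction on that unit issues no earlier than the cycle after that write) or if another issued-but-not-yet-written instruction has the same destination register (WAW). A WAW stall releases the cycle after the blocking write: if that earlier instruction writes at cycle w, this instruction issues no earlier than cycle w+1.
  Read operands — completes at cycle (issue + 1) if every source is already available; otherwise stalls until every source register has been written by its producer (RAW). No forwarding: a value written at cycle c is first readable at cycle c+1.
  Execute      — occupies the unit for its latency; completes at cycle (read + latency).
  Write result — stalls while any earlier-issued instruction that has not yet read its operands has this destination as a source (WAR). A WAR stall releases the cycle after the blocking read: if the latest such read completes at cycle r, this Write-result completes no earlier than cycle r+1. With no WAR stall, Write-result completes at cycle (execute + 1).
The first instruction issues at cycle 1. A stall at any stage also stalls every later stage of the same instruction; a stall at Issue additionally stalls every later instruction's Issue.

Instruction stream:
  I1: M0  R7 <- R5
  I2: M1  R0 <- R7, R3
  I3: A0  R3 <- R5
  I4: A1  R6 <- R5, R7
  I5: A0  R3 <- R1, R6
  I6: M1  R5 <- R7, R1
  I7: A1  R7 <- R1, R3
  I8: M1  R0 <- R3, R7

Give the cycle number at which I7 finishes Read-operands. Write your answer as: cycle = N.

t=1  I1→M0
t=2  I1 RO | I2→M1
t=3  I3→A0
t=4  I3 RO | I4→A1
t=5  I3 EX
t=7  I1 EX
t=8  I1 WR R7
t=9  I2 RO | I4 RO
t=10  I3 WR R3
t=11  I4 EX | I5→A0
t=12  I4 WR R6
t=13  I5 RO
t=14  I2 EX | I5 EX
t=15  I2 WR R0 | I5 WR R3
t=16  I6→M1
t=17  I6 RO | I7→A1
t=18  I7 RO
t=20  I7 EX
t=21  I7 WR R7
t=22  I6 EX
t=23  I6 WR R5
t=24  I8→M1
t=25  I8 RO
t=30  I8 EX
t=31  I8 WR R0

cycle = 18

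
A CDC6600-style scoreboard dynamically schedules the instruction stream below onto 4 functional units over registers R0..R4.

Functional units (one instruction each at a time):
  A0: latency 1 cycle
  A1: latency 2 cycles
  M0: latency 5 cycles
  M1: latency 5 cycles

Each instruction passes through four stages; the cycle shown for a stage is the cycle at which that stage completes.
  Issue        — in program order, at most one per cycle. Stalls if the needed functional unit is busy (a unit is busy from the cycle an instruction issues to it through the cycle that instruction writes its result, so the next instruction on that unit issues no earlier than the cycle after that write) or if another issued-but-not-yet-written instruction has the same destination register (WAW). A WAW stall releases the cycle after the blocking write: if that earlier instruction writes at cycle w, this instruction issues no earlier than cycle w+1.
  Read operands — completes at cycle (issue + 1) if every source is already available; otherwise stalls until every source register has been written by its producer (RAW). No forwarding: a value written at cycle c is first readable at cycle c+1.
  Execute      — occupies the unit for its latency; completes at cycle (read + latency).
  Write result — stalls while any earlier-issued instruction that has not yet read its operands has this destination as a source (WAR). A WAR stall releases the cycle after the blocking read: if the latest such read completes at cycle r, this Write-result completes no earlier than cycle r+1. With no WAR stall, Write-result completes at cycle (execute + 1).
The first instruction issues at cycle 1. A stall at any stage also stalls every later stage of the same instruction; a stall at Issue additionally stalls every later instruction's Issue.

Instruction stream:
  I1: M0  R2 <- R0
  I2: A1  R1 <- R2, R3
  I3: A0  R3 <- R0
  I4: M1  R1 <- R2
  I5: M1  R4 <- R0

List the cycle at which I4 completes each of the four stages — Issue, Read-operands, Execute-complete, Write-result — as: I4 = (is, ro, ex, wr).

I4 = (13, 14, 19, 20)

t=1  I1→M0
t=2  I1 RO; I2→A1
t=3  I3→A0
t=4  I3 RO
t=5  I3 EX
t=7  I1 EX
t=8  I1 WR R2
t=9  I2 RO
t=10  I3 WR R3
t=11  I2 EX
t=12  I2 WR R1
t=13  I4→M1
t=14  I4 RO
t=19  I4 EX
t=20  I4 WR R1
t=21  I5→M1
t=22  I5 RO
t=27  I5 EX
t=28  I5 WR R4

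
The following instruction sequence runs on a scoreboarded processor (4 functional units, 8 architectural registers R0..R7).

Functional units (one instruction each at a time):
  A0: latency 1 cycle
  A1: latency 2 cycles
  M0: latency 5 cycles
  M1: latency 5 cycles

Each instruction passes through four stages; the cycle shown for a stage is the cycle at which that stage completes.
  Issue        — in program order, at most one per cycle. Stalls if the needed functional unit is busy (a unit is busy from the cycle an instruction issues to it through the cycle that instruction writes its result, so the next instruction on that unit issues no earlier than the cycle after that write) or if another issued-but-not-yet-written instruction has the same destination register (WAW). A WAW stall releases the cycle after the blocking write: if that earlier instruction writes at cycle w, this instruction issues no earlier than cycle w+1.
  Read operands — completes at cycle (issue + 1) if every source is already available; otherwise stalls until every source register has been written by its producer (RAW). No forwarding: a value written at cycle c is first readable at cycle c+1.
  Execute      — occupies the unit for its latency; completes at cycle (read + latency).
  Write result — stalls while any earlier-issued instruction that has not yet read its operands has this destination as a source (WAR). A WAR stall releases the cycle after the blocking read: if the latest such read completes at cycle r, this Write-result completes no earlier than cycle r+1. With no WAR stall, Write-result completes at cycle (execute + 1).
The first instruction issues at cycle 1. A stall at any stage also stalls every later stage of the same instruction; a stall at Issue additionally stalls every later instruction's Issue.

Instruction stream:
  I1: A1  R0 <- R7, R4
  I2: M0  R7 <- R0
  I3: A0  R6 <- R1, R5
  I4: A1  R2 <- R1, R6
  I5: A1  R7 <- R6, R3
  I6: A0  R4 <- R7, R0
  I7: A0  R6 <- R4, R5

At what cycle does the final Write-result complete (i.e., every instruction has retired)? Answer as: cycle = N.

[I1] 1/2/4/5
[I2] 2/6/11/12  (RAW R0: wait I1 write@5)
[I3] 3/4/5/6
[I4] 6/7/9/10  (struct: A1 busy until I1 writes@5)
[I5] 13/14/16/17  (WAW R7: wait I2 write@12)
[I6] 14/18/19/20  (RAW R7: wait I5 write@17)
[I7] 21/22/23/24  (struct: A0 busy until I6 writes@20)

cycle = 24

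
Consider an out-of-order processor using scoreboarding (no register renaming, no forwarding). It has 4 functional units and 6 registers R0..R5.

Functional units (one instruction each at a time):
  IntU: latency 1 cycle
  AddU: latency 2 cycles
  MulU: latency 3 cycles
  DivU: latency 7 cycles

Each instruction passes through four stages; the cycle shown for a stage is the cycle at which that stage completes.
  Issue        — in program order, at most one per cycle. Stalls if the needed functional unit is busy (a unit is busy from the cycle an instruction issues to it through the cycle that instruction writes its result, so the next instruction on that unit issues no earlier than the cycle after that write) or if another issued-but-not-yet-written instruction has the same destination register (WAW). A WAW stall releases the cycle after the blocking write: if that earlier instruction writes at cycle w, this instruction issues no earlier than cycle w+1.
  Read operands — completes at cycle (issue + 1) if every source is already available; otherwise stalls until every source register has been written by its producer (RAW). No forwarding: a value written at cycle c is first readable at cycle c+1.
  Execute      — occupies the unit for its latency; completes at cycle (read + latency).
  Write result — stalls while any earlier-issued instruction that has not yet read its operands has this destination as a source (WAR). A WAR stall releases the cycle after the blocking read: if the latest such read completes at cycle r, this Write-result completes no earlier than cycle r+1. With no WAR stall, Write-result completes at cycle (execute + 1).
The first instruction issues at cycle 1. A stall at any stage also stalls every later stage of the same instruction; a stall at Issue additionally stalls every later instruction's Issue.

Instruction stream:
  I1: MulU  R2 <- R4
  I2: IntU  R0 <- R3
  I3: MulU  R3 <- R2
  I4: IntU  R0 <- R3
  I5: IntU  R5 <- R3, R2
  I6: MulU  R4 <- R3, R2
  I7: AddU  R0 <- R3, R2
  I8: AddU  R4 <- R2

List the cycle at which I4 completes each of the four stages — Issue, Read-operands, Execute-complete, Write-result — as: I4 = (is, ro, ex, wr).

I4 = (8, 13, 14, 15)

[1] I1 issues→MulU
[2] I1 reads; I2 issues→IntU
[3] I2 reads
[4] I2 exec-done
[5] I1 exec-done; I2 writes R0
[6] I1 writes R2
[7] I3 issues→MulU
[8] I3 reads; I4 issues→IntU
[11] I3 exec-done
[12] I3 writes R3
[13] I4 reads
[14] I4 exec-done
[15] I4 writes R0
[16] I5 issues→IntU
[17] I5 reads; I6 issues→MulU
[18] I5 exec-done; I6 reads; I7 issues→AddU
[19] I5 writes R5; I7 reads
[21] I6 exec-done; I7 exec-done
[22] I6 writes R4; I7 writes R0
[23] I8 issues→AddU
[24] I8 reads
[26] I8 exec-done
[27] I8 writes R4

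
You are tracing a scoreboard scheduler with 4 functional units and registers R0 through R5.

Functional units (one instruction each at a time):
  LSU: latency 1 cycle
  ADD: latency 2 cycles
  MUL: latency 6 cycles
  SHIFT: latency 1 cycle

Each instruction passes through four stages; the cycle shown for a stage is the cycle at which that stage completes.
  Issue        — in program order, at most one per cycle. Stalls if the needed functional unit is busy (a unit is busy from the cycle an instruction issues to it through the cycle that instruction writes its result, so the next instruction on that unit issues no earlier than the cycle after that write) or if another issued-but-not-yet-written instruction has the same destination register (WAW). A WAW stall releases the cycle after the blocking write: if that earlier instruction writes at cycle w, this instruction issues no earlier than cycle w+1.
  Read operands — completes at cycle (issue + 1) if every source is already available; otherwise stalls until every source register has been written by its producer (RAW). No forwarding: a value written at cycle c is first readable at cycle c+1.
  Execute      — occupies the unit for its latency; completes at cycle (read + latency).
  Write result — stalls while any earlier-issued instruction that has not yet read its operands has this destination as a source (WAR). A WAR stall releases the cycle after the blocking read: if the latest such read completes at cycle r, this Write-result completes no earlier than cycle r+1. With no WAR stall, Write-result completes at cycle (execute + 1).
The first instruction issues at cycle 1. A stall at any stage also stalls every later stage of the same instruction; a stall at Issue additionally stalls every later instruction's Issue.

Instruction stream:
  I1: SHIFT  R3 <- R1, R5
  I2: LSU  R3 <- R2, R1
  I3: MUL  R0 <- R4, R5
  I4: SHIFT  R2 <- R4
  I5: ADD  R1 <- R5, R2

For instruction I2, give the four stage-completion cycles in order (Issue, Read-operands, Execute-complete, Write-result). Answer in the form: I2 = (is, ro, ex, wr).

[1] issue I1 (SHIFT)
[2] I1 read-ops
[3] I1 finished on SHIFT
[4] I1→R3
[5] issue I2 (LSU)
[6] I2 read-ops; issue I3 (MUL)
[7] I2 finished on LSU; I3 read-ops; issue I4 (SHIFT)
[8] I2→R3; I4 read-ops; issue I5 (ADD)
[9] I4 finished on SHIFT
[10] I4→R2
[11] I5 read-ops
[13] I3 finished on MUL; I5 finished on ADD
[14] I3→R0; I5→R1

I2 = (5, 6, 7, 8)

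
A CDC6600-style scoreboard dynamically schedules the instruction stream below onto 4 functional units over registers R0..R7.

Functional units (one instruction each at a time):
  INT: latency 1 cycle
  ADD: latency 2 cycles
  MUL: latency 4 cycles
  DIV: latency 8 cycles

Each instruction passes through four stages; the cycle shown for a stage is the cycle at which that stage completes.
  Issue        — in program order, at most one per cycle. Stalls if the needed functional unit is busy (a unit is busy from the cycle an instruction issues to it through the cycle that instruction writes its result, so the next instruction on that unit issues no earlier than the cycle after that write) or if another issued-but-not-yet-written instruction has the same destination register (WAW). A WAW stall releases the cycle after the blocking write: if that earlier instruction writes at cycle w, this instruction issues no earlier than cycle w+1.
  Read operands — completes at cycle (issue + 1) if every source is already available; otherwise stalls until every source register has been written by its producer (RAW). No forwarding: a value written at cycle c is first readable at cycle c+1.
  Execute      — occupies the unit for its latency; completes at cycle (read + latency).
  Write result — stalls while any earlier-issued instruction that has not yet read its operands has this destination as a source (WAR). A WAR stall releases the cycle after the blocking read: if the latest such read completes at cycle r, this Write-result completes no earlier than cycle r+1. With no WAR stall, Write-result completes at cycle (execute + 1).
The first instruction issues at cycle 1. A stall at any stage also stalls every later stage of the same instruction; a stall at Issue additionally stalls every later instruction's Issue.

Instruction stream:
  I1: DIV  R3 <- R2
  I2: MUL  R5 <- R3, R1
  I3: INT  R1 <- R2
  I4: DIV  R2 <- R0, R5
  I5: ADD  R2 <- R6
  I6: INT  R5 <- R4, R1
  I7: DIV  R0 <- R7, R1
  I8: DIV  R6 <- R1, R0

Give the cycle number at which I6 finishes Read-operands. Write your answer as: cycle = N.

t=1  I1→DIV
t=2  I1 RO · I2→MUL
t=3  I3→INT
t=4  I3 RO
t=5  I3 EX
t=10  I1 EX
t=11  I1 WR R3
t=12  I2 RO · I4→DIV
t=13  I3 WR R1
t=16  I2 EX
t=17  I2 WR R5
t=18  I4 RO
t=26  I4 EX
t=27  I4 WR R2
t=28  I5→ADD
t=29  I5 RO · I6→INT
t=30  I6 RO · I7→DIV
t=31  I5 EX · I6 EX · I7 RO
t=32  I5 WR R2 · I6 WR R5
t=39  I7 EX
t=40  I7 WR R0
t=41  I8→DIV
t=42  I8 RO
t=50  I8 EX
t=51  I8 WR R6

cycle = 30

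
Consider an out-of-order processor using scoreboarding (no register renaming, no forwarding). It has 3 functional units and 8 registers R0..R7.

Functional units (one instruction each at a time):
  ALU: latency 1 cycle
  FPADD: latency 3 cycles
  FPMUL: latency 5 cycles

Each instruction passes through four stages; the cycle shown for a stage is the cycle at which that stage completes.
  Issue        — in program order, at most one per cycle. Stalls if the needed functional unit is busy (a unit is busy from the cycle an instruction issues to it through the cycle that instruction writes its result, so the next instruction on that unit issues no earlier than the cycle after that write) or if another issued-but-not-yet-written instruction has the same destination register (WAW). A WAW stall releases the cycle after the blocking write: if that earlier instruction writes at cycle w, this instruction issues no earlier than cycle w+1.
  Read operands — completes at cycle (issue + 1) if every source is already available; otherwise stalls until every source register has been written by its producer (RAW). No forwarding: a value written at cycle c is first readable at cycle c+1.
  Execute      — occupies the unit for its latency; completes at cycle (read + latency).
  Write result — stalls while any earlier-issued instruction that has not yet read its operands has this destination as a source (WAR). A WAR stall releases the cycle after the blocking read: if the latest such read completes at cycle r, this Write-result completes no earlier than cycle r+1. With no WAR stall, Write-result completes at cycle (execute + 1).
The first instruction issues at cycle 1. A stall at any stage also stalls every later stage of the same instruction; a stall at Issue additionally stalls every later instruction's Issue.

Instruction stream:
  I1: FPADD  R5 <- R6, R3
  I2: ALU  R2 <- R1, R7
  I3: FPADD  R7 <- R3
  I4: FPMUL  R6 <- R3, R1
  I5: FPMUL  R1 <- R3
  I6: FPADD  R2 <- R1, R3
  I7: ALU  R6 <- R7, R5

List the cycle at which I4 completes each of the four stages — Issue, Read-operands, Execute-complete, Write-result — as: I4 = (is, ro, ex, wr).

I4 = (8, 9, 14, 15)

I1  is:1  ro:2  ex:5  wr:6
I2  is:2  ro:3  ex:4  wr:5
I3  is:7  ro:8  ex:11  wr:12  — struct: FPADD busy until I1 writes@6
I4  is:8  ro:9  ex:14  wr:15
I5  is:16  ro:17  ex:22  wr:23  — struct: FPMUL busy until I4 writes@15
I6  is:17  ro:24  ex:27  wr:28  — RAW R1: wait I5 write@23
I7  is:18  ro:19  ex:20  wr:21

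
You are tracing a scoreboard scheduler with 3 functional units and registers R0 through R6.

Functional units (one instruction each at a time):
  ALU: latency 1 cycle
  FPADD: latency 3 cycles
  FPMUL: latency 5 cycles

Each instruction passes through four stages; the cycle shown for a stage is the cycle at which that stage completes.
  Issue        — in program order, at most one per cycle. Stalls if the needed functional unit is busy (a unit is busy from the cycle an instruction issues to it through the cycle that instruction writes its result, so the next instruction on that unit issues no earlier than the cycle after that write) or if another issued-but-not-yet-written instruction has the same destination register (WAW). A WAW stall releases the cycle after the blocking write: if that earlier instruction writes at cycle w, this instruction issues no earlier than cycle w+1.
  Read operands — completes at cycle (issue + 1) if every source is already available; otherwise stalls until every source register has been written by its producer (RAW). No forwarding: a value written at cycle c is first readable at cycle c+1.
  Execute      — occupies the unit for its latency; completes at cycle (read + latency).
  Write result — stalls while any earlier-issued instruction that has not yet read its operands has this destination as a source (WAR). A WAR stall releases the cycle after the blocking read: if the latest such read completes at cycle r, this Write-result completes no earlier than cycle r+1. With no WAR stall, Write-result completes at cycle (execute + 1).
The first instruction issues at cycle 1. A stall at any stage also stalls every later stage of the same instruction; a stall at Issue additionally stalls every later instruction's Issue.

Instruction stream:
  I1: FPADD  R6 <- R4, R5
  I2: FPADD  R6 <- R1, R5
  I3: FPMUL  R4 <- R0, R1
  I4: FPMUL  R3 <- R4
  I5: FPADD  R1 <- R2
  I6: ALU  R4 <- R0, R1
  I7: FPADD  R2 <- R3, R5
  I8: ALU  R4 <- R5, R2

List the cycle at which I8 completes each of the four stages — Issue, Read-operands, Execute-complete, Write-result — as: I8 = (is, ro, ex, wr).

I8 = (26, 29, 30, 31)

I1  is:1  ro:2  ex:5  wr:6
I2  is:7  ro:8  ex:11  wr:12  — struct: FPADD busy until I1 writes@6
I3  is:8  ro:9  ex:14  wr:15
I4  is:16  ro:17  ex:22  wr:23  — struct: FPMUL busy until I3 writes@15
I5  is:17  ro:18  ex:21  wr:22
I6  is:18  ro:23  ex:24  wr:25  — RAW R1: wait I5 write@22
I7  is:23  ro:24  ex:27  wr:28  — struct: FPADD busy until I5 writes@22
I8  is:26  ro:29  ex:30  wr:31  — struct: ALU busy until I6 writes@25, RAW R2: wait I7 write@28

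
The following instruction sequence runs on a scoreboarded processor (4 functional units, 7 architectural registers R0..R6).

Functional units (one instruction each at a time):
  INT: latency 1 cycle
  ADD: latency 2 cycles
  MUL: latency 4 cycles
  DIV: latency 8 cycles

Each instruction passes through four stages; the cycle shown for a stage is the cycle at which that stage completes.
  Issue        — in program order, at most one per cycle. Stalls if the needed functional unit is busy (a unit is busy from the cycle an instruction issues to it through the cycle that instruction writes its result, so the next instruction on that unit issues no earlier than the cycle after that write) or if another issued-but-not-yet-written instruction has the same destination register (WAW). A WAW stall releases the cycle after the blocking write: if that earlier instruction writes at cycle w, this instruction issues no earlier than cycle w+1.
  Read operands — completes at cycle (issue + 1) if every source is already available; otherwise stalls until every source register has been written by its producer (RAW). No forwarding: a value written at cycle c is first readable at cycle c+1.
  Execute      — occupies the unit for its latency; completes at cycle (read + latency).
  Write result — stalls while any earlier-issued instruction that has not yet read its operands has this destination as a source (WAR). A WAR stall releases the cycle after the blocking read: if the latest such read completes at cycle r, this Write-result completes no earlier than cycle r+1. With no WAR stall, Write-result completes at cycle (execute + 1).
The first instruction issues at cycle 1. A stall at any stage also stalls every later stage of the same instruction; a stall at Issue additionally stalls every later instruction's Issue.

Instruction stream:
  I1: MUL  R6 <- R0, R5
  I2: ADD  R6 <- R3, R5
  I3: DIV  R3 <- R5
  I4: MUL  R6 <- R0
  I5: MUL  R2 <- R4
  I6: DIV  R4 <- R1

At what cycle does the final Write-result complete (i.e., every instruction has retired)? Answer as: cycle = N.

I1: IS=1 RO=2 EX=6 WR=7
I2: IS=8 RO=9 EX=11 WR=12  [WAW R6: wait I1 write@7]
I3: IS=9 RO=10 EX=18 WR=19
I4: IS=13 RO=14 EX=18 WR=19  [WAW R6: wait I2 write@12]
I5: IS=20 RO=21 EX=25 WR=26  [struct: MUL busy until I4 writes@19]
I6: IS=21 RO=22 EX=30 WR=31

cycle = 31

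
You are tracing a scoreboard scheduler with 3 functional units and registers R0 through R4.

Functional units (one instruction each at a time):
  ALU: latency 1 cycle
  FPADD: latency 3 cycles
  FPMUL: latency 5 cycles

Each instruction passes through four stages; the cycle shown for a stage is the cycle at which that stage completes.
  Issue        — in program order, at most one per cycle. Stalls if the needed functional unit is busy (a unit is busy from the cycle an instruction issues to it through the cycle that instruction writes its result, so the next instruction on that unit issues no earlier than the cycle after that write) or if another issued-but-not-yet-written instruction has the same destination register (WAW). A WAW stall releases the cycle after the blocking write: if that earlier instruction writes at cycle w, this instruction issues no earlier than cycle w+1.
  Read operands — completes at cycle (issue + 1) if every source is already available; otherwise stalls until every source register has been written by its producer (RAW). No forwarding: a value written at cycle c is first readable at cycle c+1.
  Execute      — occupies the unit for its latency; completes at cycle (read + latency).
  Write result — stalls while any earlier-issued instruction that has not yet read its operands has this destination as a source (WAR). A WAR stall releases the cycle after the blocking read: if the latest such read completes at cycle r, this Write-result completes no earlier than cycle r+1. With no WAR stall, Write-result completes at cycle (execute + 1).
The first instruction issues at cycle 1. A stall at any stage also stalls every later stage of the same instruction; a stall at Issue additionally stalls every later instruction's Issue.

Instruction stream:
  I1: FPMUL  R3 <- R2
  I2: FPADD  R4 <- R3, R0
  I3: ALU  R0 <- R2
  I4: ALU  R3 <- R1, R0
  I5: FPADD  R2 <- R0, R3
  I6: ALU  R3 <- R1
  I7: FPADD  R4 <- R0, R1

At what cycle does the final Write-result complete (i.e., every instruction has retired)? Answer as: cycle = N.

I1: IS=1 RO=2 EX=7 WR=8
I2: IS=2 RO=9 EX=12 WR=13  [RAW R3: wait I1 write@8]
I3: IS=3 RO=4 EX=5 WR=10  [WAR R0: wait I2 read@9]
I4: IS=11 RO=12 EX=13 WR=14  [struct: ALU busy until I3 writes@10]
I5: IS=14 RO=15 EX=18 WR=19  [struct: FPADD busy until I2 writes@13]
I6: IS=15 RO=16 EX=17 WR=18
I7: IS=20 RO=21 EX=24 WR=25  [struct: FPADD busy until I5 writes@19]

cycle = 25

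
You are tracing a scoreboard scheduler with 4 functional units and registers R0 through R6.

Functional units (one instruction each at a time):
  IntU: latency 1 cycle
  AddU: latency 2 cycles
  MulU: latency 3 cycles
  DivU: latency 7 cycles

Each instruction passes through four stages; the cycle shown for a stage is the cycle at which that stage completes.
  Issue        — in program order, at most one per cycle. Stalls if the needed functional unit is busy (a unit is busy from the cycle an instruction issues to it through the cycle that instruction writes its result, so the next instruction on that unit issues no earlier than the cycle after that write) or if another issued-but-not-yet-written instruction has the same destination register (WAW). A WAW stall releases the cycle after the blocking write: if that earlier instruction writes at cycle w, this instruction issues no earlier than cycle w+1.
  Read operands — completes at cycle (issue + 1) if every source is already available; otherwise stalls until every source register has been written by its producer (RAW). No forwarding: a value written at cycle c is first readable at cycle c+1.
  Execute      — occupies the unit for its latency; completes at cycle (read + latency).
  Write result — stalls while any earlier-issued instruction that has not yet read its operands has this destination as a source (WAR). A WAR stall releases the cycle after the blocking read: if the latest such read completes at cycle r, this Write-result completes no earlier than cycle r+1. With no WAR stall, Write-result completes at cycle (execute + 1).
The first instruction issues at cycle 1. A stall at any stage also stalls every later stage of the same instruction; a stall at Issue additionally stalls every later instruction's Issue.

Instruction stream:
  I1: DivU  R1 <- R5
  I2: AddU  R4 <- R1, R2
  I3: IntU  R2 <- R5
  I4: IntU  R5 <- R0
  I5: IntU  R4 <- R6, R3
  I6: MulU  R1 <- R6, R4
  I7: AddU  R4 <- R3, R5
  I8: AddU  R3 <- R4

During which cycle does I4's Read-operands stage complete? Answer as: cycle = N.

cycle = 14

[I1] 1/2/9/10
[I2] 2/11/13/14  (RAW R1: wait I1 write@10)
[I3] 3/4/5/12  (WAR R2: wait I2 read@11)
[I4] 13/14/15/16  (struct: IntU busy until I3 writes@12)
[I5] 17/18/19/20  (struct: IntU busy until I4 writes@16)
[I6] 18/21/24/25  (RAW R4: wait I5 write@20)
[I7] 21/22/24/25  (WAW R4: wait I5 write@20)
[I8] 26/27/29/30  (struct: AddU busy until I7 writes@25)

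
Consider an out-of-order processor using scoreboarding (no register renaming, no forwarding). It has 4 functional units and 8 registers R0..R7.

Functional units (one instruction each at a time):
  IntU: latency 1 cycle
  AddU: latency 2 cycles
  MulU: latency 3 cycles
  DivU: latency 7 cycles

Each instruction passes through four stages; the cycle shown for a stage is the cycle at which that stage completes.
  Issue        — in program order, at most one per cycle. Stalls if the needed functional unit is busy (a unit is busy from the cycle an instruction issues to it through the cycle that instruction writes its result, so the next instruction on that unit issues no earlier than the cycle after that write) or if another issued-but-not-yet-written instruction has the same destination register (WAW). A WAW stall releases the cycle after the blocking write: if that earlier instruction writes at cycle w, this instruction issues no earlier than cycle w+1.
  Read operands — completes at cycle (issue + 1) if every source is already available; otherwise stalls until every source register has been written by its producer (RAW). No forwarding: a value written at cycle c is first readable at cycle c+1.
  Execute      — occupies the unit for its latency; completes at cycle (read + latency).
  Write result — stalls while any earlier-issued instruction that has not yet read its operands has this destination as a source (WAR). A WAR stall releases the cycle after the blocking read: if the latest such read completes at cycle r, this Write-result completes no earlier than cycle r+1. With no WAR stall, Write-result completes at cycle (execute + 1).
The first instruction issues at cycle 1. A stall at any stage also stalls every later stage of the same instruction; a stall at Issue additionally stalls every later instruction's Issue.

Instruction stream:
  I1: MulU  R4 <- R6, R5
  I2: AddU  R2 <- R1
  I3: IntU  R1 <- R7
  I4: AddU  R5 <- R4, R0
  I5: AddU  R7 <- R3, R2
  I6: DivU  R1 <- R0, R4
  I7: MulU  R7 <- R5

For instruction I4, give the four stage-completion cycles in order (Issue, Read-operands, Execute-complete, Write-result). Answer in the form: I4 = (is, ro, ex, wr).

c1: issue I1 (MulU)
c2: I1 read-ops · issue I2 (AddU)
c3: I2 read-ops · issue I3 (IntU)
c4: I3 read-ops
c5: I1 finished on MulU · I2 finished on AddU · I3 finished on IntU
c6: I1→R4 · I2→R2 · I3→R1
c7: issue I4 (AddU)
c8: I4 read-ops
c10: I4 finished on AddU
c11: I4→R5
c12: issue I5 (AddU)
c13: I5 read-ops · issue I6 (DivU)
c14: I6 read-ops
c15: I5 finished on AddU
c16: I5→R7
c17: issue I7 (MulU)
c18: I7 read-ops
c21: I6 finished on DivU · I7 finished on MulU
c22: I6→R1 · I7→R7

I4 = (7, 8, 10, 11)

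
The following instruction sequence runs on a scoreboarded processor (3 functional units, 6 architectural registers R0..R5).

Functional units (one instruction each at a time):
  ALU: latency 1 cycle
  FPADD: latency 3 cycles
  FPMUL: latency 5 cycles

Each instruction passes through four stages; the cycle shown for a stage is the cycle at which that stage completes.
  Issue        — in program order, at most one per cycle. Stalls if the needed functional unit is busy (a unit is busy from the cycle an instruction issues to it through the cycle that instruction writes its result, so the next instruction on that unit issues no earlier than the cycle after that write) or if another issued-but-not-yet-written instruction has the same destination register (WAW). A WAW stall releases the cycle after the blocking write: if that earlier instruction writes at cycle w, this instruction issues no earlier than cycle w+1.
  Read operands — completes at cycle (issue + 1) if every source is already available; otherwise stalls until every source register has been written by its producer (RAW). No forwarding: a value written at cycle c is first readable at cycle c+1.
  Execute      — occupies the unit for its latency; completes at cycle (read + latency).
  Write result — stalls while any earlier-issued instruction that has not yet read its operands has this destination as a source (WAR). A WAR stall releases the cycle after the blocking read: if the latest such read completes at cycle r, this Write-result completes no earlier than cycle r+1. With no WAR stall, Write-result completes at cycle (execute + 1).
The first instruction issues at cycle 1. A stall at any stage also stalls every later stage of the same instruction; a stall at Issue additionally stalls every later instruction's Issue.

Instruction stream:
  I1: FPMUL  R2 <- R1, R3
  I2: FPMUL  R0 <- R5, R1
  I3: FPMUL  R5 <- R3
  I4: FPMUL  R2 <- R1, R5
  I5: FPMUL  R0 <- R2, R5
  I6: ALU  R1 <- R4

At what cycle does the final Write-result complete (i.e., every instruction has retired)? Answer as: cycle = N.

[I1] 1/2/7/8
[I2] 9/10/15/16  (struct: FPMUL busy until I1 writes@8)
[I3] 17/18/23/24  (struct: FPMUL busy until I2 writes@16)
[I4] 25/26/31/32  (struct: FPMUL busy until I3 writes@24)
[I5] 33/34/39/40  (struct: FPMUL busy until I4 writes@32)
[I6] 34/35/36/37

cycle = 40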